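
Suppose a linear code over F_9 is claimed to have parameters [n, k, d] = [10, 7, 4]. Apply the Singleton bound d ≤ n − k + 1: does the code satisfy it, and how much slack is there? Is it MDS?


Singleton RHS = n − k + 1 = 4, slack = 0, bound satisfied, MDS.

Singleton bound: d ≤ n − k + 1.
Here n = 10, k = 7, so n − k + 1 = 4.
Given d = 4, check d ≤ 4: YES.
Slack = (n − k + 1) − d = 0.
The code is MDS (slack = 0).
Description: the claimed parameters are [10, 7, 4]_9; such a code would be MDS (meets Singleton bound).


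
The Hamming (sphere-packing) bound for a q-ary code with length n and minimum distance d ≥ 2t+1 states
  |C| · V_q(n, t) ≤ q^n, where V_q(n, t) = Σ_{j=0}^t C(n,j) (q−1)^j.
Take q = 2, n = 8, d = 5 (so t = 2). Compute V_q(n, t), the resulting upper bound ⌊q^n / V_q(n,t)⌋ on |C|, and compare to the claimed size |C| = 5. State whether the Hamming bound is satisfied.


V_q(n, t) = 37, q^n = 256, Hamming bound = 6, |C| = 5 ≤ bound (satisfied).

Step 1: Compute V_q(n, t) = Σ_{j=0}^2 C(n, j) (q−1)^j.
  j = 0: C(8,0)·(1)^0 = 1·1 = 1.
  j = 1: C(8,1)·(1)^1 = 8·1 = 8.
  j = 2: C(8,2)·(1)^2 = 28·1 = 28.
  V_q(n, t) = 1 + 8 + 28 = 37.
Step 2: q^n = 2^8 = 256.
Step 3: Hamming bound ⌊q^n / V_q(n,t)⌋ = ⌊256/37⌋ = 6.
Step 4: Compare |C| = 5 to 6: satisfied.
The claimed |C| lies below the Hamming bound.


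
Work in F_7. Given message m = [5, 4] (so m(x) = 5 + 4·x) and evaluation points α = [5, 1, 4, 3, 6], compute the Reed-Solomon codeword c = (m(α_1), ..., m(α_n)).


c = [4, 2, 0, 3, 1]

Message polynomial: m(x) = 5 + 4·x (mod 7).
For each evaluation point α_i, compute m(α_i) mod 7:
  α_1 = 5: Horner steps 4 → 4, so m(5) = 4.
  α_2 = 1: Horner steps 4 → 2, so m(1) = 2.
  α_3 = 4: Horner steps 4 → 0, so m(4) = 0.
  α_4 = 3: Horner steps 4 → 3, so m(3) = 3.
  α_5 = 6: Horner steps 4 → 1, so m(6) = 1.
Codeword c = [4, 2, 0, 3, 1] ∈ F_7^5.


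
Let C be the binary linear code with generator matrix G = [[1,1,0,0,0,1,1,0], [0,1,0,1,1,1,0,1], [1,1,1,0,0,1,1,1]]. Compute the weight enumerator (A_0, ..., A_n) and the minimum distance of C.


Weight distribution: A_0 = 1, A_2 = 1, A_4 = 1, A_5 = 4, A_6 = 1. Minimum distance d = 2.

Enumerate all 2^3 = 8 messages m ∈ F_2^3.
For each, compute codeword c = mG in F_2^8, then tally its weight.
  m = 000 → c = 00000000, weight = 0.
  m = 100 → c = 11000110, weight = 4.
  m = 010 → c = 01011101, weight = 5.
  m = 110 → c = 10011011, weight = 5.
  m = 001 → c = 11100111, weight = 6.
  m = 101 → c = 00100001, weight = 2.
  m = 011 → c = 10111010, weight = 5.
  m = 111 → c = 01111100, weight = 5.
Tally weights:
  weight 0: 1 codewords.
  weight 2: 1 codewords.
  weight 4: 1 codewords.
  weight 5: 4 codewords.
  weight 6: 1 codewords.
Minimum distance d = smallest w > 0 with A_w > 0 = 2.
Sanity: Σ A_w = 8 = 2^3 = 8 ✓.


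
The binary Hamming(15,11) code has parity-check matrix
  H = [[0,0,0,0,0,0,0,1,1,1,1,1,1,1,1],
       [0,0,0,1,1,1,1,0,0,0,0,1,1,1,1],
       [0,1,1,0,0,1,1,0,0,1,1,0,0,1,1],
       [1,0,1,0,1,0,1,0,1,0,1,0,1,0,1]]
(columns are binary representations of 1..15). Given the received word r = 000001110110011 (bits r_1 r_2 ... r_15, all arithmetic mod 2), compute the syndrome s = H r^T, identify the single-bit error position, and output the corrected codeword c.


s = (1, 0, 0, 1)^T, error position = 9, corrected codeword c = 000001111110011

Compute s = H r^T mod 2 one row at a time:
  s_1 = 1 + 0 + 1 + 1 + 0 + 0 + 1 + 1 = 5 ≡ 1 (mod 2).
  s_2 = 0 + 0 + 1 + 1 + 0 + 0 + 1 + 1 = 4 ≡ 0 (mod 2).
  s_3 = 0 + 0 + 1 + 1 + 1 + 1 + 1 + 1 = 6 ≡ 0 (mod 2).
  s_4 = 0 + 0 + 0 + 1 + 0 + 1 + 0 + 1 = 3 ≡ 1 (mod 2).
s = (1, 0, 0, 1)^T — this equals column 9 of H (binary 1001), so error is at position 9.
Correct: flip bit 9 of r = 000001110110011 to get c = 000001111110011.


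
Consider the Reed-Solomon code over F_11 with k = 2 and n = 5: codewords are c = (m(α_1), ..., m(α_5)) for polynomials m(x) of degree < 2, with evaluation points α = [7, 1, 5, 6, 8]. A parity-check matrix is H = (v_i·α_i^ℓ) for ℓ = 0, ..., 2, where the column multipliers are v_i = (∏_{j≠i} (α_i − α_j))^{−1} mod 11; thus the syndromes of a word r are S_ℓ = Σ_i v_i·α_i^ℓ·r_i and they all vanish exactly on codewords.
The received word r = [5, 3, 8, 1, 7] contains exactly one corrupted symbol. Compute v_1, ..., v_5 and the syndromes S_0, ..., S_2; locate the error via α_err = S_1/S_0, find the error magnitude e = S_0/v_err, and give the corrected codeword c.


S = (1, 8, 9), error at position 5, error magnitude e = 9, c = [5, 3, 8, 1, 9].

Step 1: column multipliers v_i = (∏_{j≠i}(α_i − α_j))^{−1} mod 11.
  i = 1 (α = 7): (7−1)(7−5)(7−6)(7−8) = 6·2·1·(−1) = −12 ≡ 10, so v_1 = 10^{−1} = 10 (mod 11).
  i = 2 (α = 1): (1−7)(1−5)(1−6)(1−8) = (−6)·(−4)·(−5)·(−7) = 840 ≡ 4, so v_2 = 4^{−1} = 3 (mod 11).
  i = 3 (α = 5): (5−7)(5−1)(5−6)(5−8) = (−2)·4·(−1)·(−3) = −24 ≡ 9, so v_3 = 9^{−1} = 5 (mod 11).
  i = 4 (α = 6): (6−7)(6−1)(6−5)(6−8) = (−1)·5·1·(−2) = 10 ≡ 10, so v_4 = 10^{−1} = 10 (mod 11).
  i = 5 (α = 8): (8−7)(8−1)(8−5)(8−6) = 1·7·3·2 = 42 ≡ 9, so v_5 = 9^{−1} = 5 (mod 11).
  v = [10, 3, 5, 10, 5].
Step 2: syndromes of r = [5, 3, 8, 1, 7] (all sums mod 11).
  S_0 = Σ v_i r_i = 10·5 + 3·3 + 5·8 + 10·1 + 5·7 = 144 ≡ 1.
  S_1 = Σ v_i α_i r_i = 10·7·5 + 3·1·3 + 5·5·8 + 10·6·1 + 5·8·7 = 899 ≡ 8.
  α_i^2 mod 11 = [5, 1, 3, 3, 9].
  S_2 = Σ v_i α_i^2 r_i = 10·5·5 + 3·1·3 + 5·3·8 + 10·3·1 + 5·9·7 = 724 ≡ 9.
  S = (1, 8, 9) ≠ 0, so r is not a codeword (an error is present).
Step 3: locate the error. For a single error e at position i, S_ℓ = v_i·e·α_i^ℓ, so α_err = S_1/S_0.
  S_0^{−1} = 1^{−1} = 1 (mod 11), so α_err = 8·1 = 8 ≡ 8 = α_5. Error position i = 5.
  Consistency check: S_2/S_1 = 9·7 = 63 ≡ 8 = α_err ✓ (single-error assumption holds).
Step 4: error magnitude e = S_0/v_5 = S_0·∏_{j≠5}(α_5 − α_j) = 1·9 = 9 ≡ 9 (mod 11).
Step 5: correct position 5: c_5 = r_5 − e = 7 − 9 ≡ 9 (mod 11). Hence c = [5, 3, 8, 1, 9].
  Check: interpolating c through the α_i gives m(x) = 10 + 4·x (degree < 2) with m(α_i) = c_i for every i, so c is indeed a codeword.


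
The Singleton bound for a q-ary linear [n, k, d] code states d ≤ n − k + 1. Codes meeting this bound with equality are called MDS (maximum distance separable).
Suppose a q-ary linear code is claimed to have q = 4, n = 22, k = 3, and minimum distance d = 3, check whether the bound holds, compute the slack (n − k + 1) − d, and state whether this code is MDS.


Singleton RHS = n − k + 1 = 20, slack = 17, bound satisfied, not MDS.

Singleton bound: d ≤ n − k + 1.
Here n = 22, k = 3, so n − k + 1 = 20.
Given d = 3, check d ≤ 20: YES.
Slack = (n − k + 1) − d = 17.
The code is NOT MDS (slack = 17 > 0).
Description: the claimed parameters are [22, 3, 3]_4; such a code would be non-MDS.


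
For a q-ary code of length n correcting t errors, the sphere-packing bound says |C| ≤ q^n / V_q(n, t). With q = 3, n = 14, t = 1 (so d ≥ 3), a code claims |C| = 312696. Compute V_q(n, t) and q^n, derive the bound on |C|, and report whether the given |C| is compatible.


V_q(n, t) = 29, q^n = 4782969, Hamming bound = 164929, |C| = 312696 > bound (violated).

Step 1: Compute V_q(n, t) = Σ_{j=0}^1 C(n, j) (q−1)^j.
  j = 0: C(14,0)·(2)^0 = 1·1 = 1.
  j = 1: C(14,1)·(2)^1 = 14·2 = 28.
  V_q(n, t) = 1 + 28 = 29.
Step 2: q^n = 3^14 = 4782969.
Step 3: Hamming bound ⌊q^n / V_q(n,t)⌋ = ⌊4782969/29⌋ = 164929.
Step 4: Compare |C| = 312696 to 164929: violated.
The claimed |C| lies above the Hamming bound, so no 3-ary code of length 14 with d ≥ 3 can have 312696 codewords.


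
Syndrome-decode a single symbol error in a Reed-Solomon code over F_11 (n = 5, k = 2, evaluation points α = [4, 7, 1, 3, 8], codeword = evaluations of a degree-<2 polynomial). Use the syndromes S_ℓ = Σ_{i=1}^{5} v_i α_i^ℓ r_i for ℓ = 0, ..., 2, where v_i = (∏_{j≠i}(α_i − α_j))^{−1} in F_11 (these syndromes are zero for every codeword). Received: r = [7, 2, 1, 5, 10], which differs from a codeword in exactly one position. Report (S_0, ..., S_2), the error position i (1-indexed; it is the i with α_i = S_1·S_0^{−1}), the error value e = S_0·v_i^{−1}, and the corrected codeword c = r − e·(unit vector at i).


S = (9, 6, 4), error at position 5, error magnitude e = 6, c = [7, 2, 1, 5, 4].

Step 1: column multipliers v_i = (∏_{j≠i}(α_i − α_j))^{−1} mod 11.
  i = 1 (α = 4): (4−7)(4−1)(4−3)(4−8) = (−3)·3·1·(−4) = 36 ≡ 3, so v_1 = 3^{−1} = 4 (mod 11).
  i = 2 (α = 7): (7−4)(7−1)(7−3)(7−8) = 3·6·4·(−1) = −72 ≡ 5, so v_2 = 5^{−1} = 9 (mod 11).
  i = 3 (α = 1): (1−4)(1−7)(1−3)(1−8) = (−3)·(−6)·(−2)·(−7) = 252 ≡ 10, so v_3 = 10^{−1} = 10 (mod 11).
  i = 4 (α = 3): (3−4)(3−7)(3−1)(3−8) = (−1)·(−4)·2·(−5) = −40 ≡ 4, so v_4 = 4^{−1} = 3 (mod 11).
  i = 5 (α = 8): (8−4)(8−7)(8−1)(8−3) = 4·1·7·5 = 140 ≡ 8, so v_5 = 8^{−1} = 7 (mod 11).
  v = [4, 9, 10, 3, 7].
Step 2: syndromes of r = [7, 2, 1, 5, 10] (all sums mod 11).
  S_0 = Σ v_i r_i = 4·7 + 9·2 + 10·1 + 3·5 + 7·10 = 141 ≡ 9.
  S_1 = Σ v_i α_i r_i = 4·4·7 + 9·7·2 + 10·1·1 + 3·3·5 + 7·8·10 = 853 ≡ 6.
  α_i^2 mod 11 = [5, 5, 1, 9, 9].
  S_2 = Σ v_i α_i^2 r_i = 4·5·7 + 9·5·2 + 10·1·1 + 3·9·5 + 7·9·10 = 1005 ≡ 4.
  S = (9, 6, 4) ≠ 0, so r is not a codeword (an error is present).
Step 3: locate the error. For a single error e at position i, S_ℓ = v_i·e·α_i^ℓ, so α_err = S_1/S_0.
  S_0^{−1} = 9^{−1} = 5 (mod 11), so α_err = 6·5 = 30 ≡ 8 = α_5. Error position i = 5.
  Consistency check: S_2/S_1 = 4·2 = 8 ≡ 8 = α_err ✓ (single-error assumption holds).
Step 4: error magnitude e = S_0/v_5 = S_0·∏_{j≠5}(α_5 − α_j) = 9·8 = 72 ≡ 6 (mod 11).
Step 5: correct position 5: c_5 = r_5 − e = 10 − 6 ≡ 4 (mod 11). Hence c = [7, 2, 1, 5, 4].
  Check: interpolating c through the α_i gives m(x) = 10 + 2·x (degree < 2) with m(α_i) = c_i for every i, so c is indeed a codeword.


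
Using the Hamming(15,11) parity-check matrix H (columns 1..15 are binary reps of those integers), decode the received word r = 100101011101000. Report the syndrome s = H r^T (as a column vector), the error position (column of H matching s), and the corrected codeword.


s = (0, 1, 0, 0)^T, error position = 4, corrected codeword c = 100001011101000

Compute s = H r^T mod 2 one row at a time:
  s_1 = 1 + 1 + 1 + 0 + 1 + 0 + 0 + 0 = 4 ≡ 0 (mod 2).
  s_2 = 1 + 0 + 1 + 0 + 1 + 0 + 0 + 0 = 3 ≡ 1 (mod 2).
  s_3 = 0 + 0 + 1 + 0 + 1 + 0 + 0 + 0 = 2 ≡ 0 (mod 2).
  s_4 = 1 + 0 + 0 + 0 + 1 + 0 + 0 + 0 = 2 ≡ 0 (mod 2).
s = (0, 1, 0, 0)^T — this equals column 4 of H (binary 0100), so error is at position 4.
Correct: flip bit 4 of r = 100101011101000 to get c = 100001011101000.


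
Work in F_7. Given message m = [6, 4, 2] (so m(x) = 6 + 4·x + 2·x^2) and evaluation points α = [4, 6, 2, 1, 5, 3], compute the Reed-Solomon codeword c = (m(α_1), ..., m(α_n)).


c = [5, 4, 1, 5, 6, 1]

Message polynomial: m(x) = 6 + 4·x + 2·x^2 (mod 7).
For each evaluation point α_i, compute m(α_i) mod 7:
  α_1 = 4: Horner steps 2 → 5 → 5, so m(4) = 5.
  α_2 = 6: Horner steps 2 → 2 → 4, so m(6) = 4.
  α_3 = 2: Horner steps 2 → 1 → 1, so m(2) = 1.
  α_4 = 1: Horner steps 2 → 6 → 5, so m(1) = 5.
  α_5 = 5: Horner steps 2 → 0 → 6, so m(5) = 6.
  α_6 = 3: Horner steps 2 → 3 → 1, so m(3) = 1.
Codeword c = [5, 4, 1, 5, 6, 1] ∈ F_7^6.


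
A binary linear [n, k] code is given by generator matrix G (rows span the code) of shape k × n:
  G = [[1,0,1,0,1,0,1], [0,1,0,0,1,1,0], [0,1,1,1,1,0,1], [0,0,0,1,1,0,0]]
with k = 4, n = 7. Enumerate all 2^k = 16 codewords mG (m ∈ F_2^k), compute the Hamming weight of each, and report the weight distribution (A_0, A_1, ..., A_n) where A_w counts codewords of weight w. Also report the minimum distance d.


Weight distribution: A_0 = 1, A_2 = 2, A_3 = 5, A_4 = 5, A_5 = 2, A_7 = 1. Minimum distance d = 2.

Enumerate all 2^4 = 16 messages m ∈ F_2^4.
For each, compute codeword c = mG in F_2^7, then tally its weight.
  m = 0000 → c = 0000000, weight = 0.
  m = 1000 → c = 1010101, weight = 4.
  m = 0100 → c = 0100110, weight = 3.
  m = 1100 → c = 1110011, weight = 5.
  m = 0010 → c = 0111101, weight = 5.
  m = 1010 → c = 1101000, weight = 3.
  m = 0110 → c = 0011011, weight = 4.
  m = 1110 → c = 1001110, weight = 4.
  m = 0001 → c = 0001100, weight = 2.
  m = 1001 → c = 1011001, weight = 4.
  m = 0101 → c = 0101010, weight = 3.
  m = 1101 → c = 1111111, weight = 7.
  m = 0011 → c = 0110001, weight = 3.
  m = 1011 → c = 1100100, weight = 3.
  m = 0111 → c = 0010111, weight = 4.
  m = 1111 → c = 1000010, weight = 2.
Tally weights:
  weight 0: 1 codewords.
  weight 2: 2 codewords.
  weight 3: 5 codewords.
  weight 4: 5 codewords.
  weight 5: 2 codewords.
  weight 7: 1 codewords.
Minimum distance d = smallest w > 0 with A_w > 0 = 2.
Sanity: Σ A_w = 16 = 2^4 = 16 ✓.


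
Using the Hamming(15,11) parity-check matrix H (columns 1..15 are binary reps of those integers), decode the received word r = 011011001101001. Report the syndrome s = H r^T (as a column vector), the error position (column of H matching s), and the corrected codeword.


s = (0, 0, 1, 0)^T, error position = 2, corrected codeword c = 001011001101001

Compute s = H r^T mod 2 one row at a time:
  s_1 = 0 + 1 + 1 + 0 + 1 + 0 + 0 + 1 = 4 ≡ 0 (mod 2).
  s_2 = 0 + 1 + 1 + 0 + 1 + 0 + 0 + 1 = 4 ≡ 0 (mod 2).
  s_3 = 1 + 1 + 1 + 0 + 1 + 0 + 0 + 1 = 5 ≡ 1 (mod 2).
  s_4 = 0 + 1 + 1 + 0 + 1 + 0 + 0 + 1 = 4 ≡ 0 (mod 2).
s = (0, 0, 1, 0)^T — this equals column 2 of H (binary 0010), so error is at position 2.
Correct: flip bit 2 of r = 011011001101001 to get c = 001011001101001.


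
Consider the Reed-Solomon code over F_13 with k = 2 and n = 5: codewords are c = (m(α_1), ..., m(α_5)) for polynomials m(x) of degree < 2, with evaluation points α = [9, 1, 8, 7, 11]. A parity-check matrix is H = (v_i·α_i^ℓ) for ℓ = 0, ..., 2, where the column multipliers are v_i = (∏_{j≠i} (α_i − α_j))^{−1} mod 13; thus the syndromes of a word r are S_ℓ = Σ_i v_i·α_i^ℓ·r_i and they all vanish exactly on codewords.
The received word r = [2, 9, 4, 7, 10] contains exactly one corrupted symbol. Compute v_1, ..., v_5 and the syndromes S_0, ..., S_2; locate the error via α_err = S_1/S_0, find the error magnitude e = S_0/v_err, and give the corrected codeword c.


S = (4, 6, 9), error at position 3, error magnitude e = 6, c = [2, 9, 11, 7, 10].

Step 1: column multipliers v_i = (∏_{j≠i}(α_i − α_j))^{−1} mod 13.
  i = 1 (α = 9): (9−1)(9−8)(9−7)(9−11) = 8·1·2·(−2) = −32 ≡ 7, so v_1 = 7^{−1} = 2 (mod 13).
  i = 2 (α = 1): (1−9)(1−8)(1−7)(1−11) = (−8)·(−7)·(−6)·(−10) = 3360 ≡ 6, so v_2 = 6^{−1} = 11 (mod 13).
  i = 3 (α = 8): (8−9)(8−1)(8−7)(8−11) = (−1)·7·1·(−3) = 21 ≡ 8, so v_3 = 8^{−1} = 5 (mod 13).
  i = 4 (α = 7): (7−9)(7−1)(7−8)(7−11) = (−2)·6·(−1)·(−4) = −48 ≡ 4, so v_4 = 4^{−1} = 10 (mod 13).
  i = 5 (α = 11): (11−9)(11−1)(11−8)(11−7) = 2·10·3·4 = 240 ≡ 6, so v_5 = 6^{−1} = 11 (mod 13).
  v = [2, 11, 5, 10, 11].
Step 2: syndromes of r = [2, 9, 4, 7, 10] (all sums mod 13).
  S_0 = Σ v_i r_i = 2·2 + 11·9 + 5·4 + 10·7 + 11·10 = 303 ≡ 4.
  S_1 = Σ v_i α_i r_i = 2·9·2 + 11·1·9 + 5·8·4 + 10·7·7 + 11·11·10 = 1995 ≡ 6.
  α_i^2 mod 13 = [3, 1, 12, 10, 4].
  S_2 = Σ v_i α_i^2 r_i = 2·3·2 + 11·1·9 + 5·12·4 + 10·10·7 + 11·4·10 = 1491 ≡ 9.
  S = (4, 6, 9) ≠ 0, so r is not a codeword (an error is present).
Step 3: locate the error. For a single error e at position i, S_ℓ = v_i·e·α_i^ℓ, so α_err = S_1/S_0.
  S_0^{−1} = 4^{−1} = 10 (mod 13), so α_err = 6·10 = 60 ≡ 8 = α_3. Error position i = 3.
  Consistency check: S_2/S_1 = 9·11 = 99 ≡ 8 = α_err ✓ (single-error assumption holds).
Step 4: error magnitude e = S_0/v_3 = S_0·∏_{j≠3}(α_3 − α_j) = 4·8 = 32 ≡ 6 (mod 13).
Step 5: correct position 3: c_3 = r_3 − e = 4 − 6 ≡ 11 (mod 13). Hence c = [2, 9, 11, 7, 10].
  Check: interpolating c through the α_i gives m(x) = 5 + 4·x (degree < 2) with m(α_i) = c_i for every i, so c is indeed a codeword.


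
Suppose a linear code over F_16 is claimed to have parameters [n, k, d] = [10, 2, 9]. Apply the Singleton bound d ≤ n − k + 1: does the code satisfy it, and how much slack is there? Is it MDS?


Singleton RHS = n − k + 1 = 9, slack = 0, bound satisfied, MDS.

Singleton bound: d ≤ n − k + 1.
Here n = 10, k = 2, so n − k + 1 = 9.
Given d = 9, check d ≤ 9: YES.
Slack = (n − k + 1) − d = 0.
The code is MDS (slack = 0).
Description: the claimed parameters are [10, 2, 9]_16; such a code would be MDS (meets Singleton bound).


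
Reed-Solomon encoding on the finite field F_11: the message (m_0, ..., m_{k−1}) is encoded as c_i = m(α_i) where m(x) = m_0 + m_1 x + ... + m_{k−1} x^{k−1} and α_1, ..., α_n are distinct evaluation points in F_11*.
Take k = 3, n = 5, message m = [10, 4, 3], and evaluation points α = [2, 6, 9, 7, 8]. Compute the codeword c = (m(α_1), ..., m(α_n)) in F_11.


c = [8, 10, 3, 9, 3]

Message polynomial: m(x) = 10 + 4·x + 3·x^2 (mod 11).
For each evaluation point α_i, compute m(α_i) mod 11:
  α_1 = 2: Horner steps 3 → 10 → 8, so m(2) = 8.
  α_2 = 6: Horner steps 3 → 0 → 10, so m(6) = 10.
  α_3 = 9: Horner steps 3 → 9 → 3, so m(9) = 3.
  α_4 = 7: Horner steps 3 → 3 → 9, so m(7) = 9.
  α_5 = 8: Horner steps 3 → 6 → 3, so m(8) = 3.
Codeword c = [8, 10, 3, 9, 3] ∈ F_11^5.


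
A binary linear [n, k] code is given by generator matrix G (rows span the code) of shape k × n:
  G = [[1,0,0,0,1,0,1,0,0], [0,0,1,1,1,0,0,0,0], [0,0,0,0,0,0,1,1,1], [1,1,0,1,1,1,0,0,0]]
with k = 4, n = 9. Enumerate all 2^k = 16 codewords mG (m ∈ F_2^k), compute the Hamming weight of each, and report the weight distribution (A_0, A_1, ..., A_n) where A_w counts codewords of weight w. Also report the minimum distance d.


Weight distribution: A_0 = 1, A_3 = 3, A_4 = 4, A_5 = 4, A_6 = 2, A_7 = 1, A_8 = 1. Minimum distance d = 3.

Enumerate all 2^4 = 16 messages m ∈ F_2^4.
For each, compute codeword c = mG in F_2^9, then tally its weight.
  m = 0000 → c = 000000000, weight = 0.
  m = 1000 → c = 100010100, weight = 3.
  m = 0100 → c = 001110000, weight = 3.
  m = 1100 → c = 101100100, weight = 4.
  m = 0010 → c = 000000111, weight = 3.
  m = 1010 → c = 100010011, weight = 4.
  m = 0110 → c = 001110111, weight = 6.
  m = 1110 → c = 101100011, weight = 5.
  m = 0001 → c = 110111000, weight = 5.
  m = 1001 → c = 010101100, weight = 4.
  m = 0101 → c = 111001000, weight = 4.
  m = 1101 → c = 011011100, weight = 5.
  m = 0011 → c = 110111111, weight = 8.
  m = 1011 → c = 010101011, weight = 5.
  m = 0111 → c = 111001111, weight = 7.
  m = 1111 → c = 011011011, weight = 6.
Tally weights:
  weight 0: 1 codewords.
  weight 3: 3 codewords.
  weight 4: 4 codewords.
  weight 5: 4 codewords.
  weight 6: 2 codewords.
  weight 7: 1 codewords.
  weight 8: 1 codewords.
Minimum distance d = smallest w > 0 with A_w > 0 = 3.
Sanity: Σ A_w = 16 = 2^4 = 16 ✓.


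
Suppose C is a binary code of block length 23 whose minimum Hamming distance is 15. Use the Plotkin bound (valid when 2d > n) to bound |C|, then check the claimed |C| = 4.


Plotkin bound M ≤ 4; given |C| = 4 ≤ bound (satisfied).

Check applicability: 2d = 30, n = 23.
2d − n = 7 > 0, so Plotkin applies.
Compute d/(2d−n) = 15/7 ≈ 2.1429.
⌊d/(2d−n)⌋ = 2.
Plotkin bound: M ≤ 2·2 = 4.
Given |C| = 4, check: satisfied.
This |C| is at the Plotkin bound.


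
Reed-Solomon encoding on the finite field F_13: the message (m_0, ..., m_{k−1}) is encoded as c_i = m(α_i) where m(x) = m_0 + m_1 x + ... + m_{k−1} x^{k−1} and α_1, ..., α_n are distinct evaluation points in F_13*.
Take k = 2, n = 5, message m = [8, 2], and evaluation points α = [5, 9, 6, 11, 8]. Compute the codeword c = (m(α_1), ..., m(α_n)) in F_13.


c = [5, 0, 7, 4, 11]

Message polynomial: m(x) = 8 + 2·x (mod 13).
For each evaluation point α_i, compute m(α_i) mod 13:
  α_1 = 5: Horner steps 2 → 5, so m(5) = 5.
  α_2 = 9: Horner steps 2 → 0, so m(9) = 0.
  α_3 = 6: Horner steps 2 → 7, so m(6) = 7.
  α_4 = 11: Horner steps 2 → 4, so m(11) = 4.
  α_5 = 8: Horner steps 2 → 11, so m(8) = 11.
Codeword c = [5, 0, 7, 4, 11] ∈ F_13^5.


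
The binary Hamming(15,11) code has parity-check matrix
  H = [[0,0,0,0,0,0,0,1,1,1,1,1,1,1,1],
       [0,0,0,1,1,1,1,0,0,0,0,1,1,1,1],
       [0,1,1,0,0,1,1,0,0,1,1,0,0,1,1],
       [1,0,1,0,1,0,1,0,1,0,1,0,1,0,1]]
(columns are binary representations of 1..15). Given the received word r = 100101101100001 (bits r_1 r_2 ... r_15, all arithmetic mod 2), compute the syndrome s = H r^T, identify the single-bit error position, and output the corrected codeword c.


s = (1, 0, 0, 0)^T, error position = 8, corrected codeword c = 100101111100001

Compute s = H r^T mod 2 one row at a time:
  s_1 = 0 + 1 + 1 + 0 + 0 + 0 + 0 + 1 = 3 ≡ 1 (mod 2).
  s_2 = 1 + 0 + 1 + 1 + 0 + 0 + 0 + 1 = 4 ≡ 0 (mod 2).
  s_3 = 0 + 0 + 1 + 1 + 1 + 0 + 0 + 1 = 4 ≡ 0 (mod 2).
  s_4 = 1 + 0 + 0 + 1 + 1 + 0 + 0 + 1 = 4 ≡ 0 (mod 2).
s = (1, 0, 0, 0)^T — this equals column 8 of H (binary 1000), so error is at position 8.
Correct: flip bit 8 of r = 100101101100001 to get c = 100101111100001.


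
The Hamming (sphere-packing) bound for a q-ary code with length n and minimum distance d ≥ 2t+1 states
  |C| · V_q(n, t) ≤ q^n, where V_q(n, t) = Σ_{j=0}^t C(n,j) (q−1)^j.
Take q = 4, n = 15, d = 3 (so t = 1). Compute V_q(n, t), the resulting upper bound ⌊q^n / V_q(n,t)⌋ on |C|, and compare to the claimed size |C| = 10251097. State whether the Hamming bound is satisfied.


V_q(n, t) = 46, q^n = 1073741824, Hamming bound = 23342213, |C| = 10251097 ≤ bound (satisfied).

Step 1: Compute V_q(n, t) = Σ_{j=0}^1 C(n, j) (q−1)^j.
  j = 0: C(15,0)·(3)^0 = 1·1 = 1.
  j = 1: C(15,1)·(3)^1 = 15·3 = 45.
  V_q(n, t) = 1 + 45 = 46.
Step 2: q^n = 4^15 = 1073741824.
Step 3: Hamming bound ⌊q^n / V_q(n,t)⌋ = ⌊1073741824/46⌋ = 23342213.
Step 4: Compare |C| = 10251097 to 23342213: satisfied.
The claimed |C| lies below the Hamming bound.


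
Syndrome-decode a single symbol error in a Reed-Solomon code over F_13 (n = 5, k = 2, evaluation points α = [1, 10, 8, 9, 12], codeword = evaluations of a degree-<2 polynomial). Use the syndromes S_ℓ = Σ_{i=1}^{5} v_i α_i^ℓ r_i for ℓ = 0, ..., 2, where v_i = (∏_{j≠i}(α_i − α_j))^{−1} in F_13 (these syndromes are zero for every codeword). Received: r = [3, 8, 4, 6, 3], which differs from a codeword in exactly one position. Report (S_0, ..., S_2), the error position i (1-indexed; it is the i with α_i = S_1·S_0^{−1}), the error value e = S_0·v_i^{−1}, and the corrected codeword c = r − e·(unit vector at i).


S = (1, 12, 1), error at position 5, error magnitude e = 4, c = [3, 8, 4, 6, 12].

Step 1: column multipliers v_i = (∏_{j≠i}(α_i − α_j))^{−1} mod 13.
  i = 1 (α = 1): (1−10)(1−8)(1−9)(1−12) = (−9)·(−7)·(−8)·(−11) = 5544 ≡ 6, so v_1 = 6^{−1} = 11 (mod 13).
  i = 2 (α = 10): (10−1)(10−8)(10−9)(10−12) = 9·2·1·(−2) = −36 ≡ 3, so v_2 = 3^{−1} = 9 (mod 13).
  i = 3 (α = 8): (8−1)(8−10)(8−9)(8−12) = 7·(−2)·(−1)·(−4) = −56 ≡ 9, so v_3 = 9^{−1} = 3 (mod 13).
  i = 4 (α = 9): (9−1)(9−10)(9−8)(9−12) = 8·(−1)·1·(−3) = 24 ≡ 11, so v_4 = 11^{−1} = 6 (mod 13).
  i = 5 (α = 12): (12−1)(12−10)(12−8)(12−9) = 11·2·4·3 = 264 ≡ 4, so v_5 = 4^{−1} = 10 (mod 13).
  v = [11, 9, 3, 6, 10].
Step 2: syndromes of r = [3, 8, 4, 6, 3] (all sums mod 13).
  S_0 = Σ v_i r_i = 11·3 + 9·8 + 3·4 + 6·6 + 10·3 = 183 ≡ 1.
  S_1 = Σ v_i α_i r_i = 11·1·3 + 9·10·8 + 3·8·4 + 6·9·6 + 10·12·3 = 1533 ≡ 12.
  α_i^2 mod 13 = [1, 9, 12, 3, 1].
  S_2 = Σ v_i α_i^2 r_i = 11·1·3 + 9·9·8 + 3·12·4 + 6·3·6 + 10·1·3 = 963 ≡ 1.
  S = (1, 12, 1) ≠ 0, so r is not a codeword (an error is present).
Step 3: locate the error. For a single error e at position i, S_ℓ = v_i·e·α_i^ℓ, so α_err = S_1/S_0.
  S_0^{−1} = 1^{−1} = 1 (mod 13), so α_err = 12·1 = 12 ≡ 12 = α_5. Error position i = 5.
  Consistency check: S_2/S_1 = 1·12 = 12 ≡ 12 = α_err ✓ (single-error assumption holds).
Step 4: error magnitude e = S_0/v_5 = S_0·∏_{j≠5}(α_5 − α_j) = 1·4 = 4 ≡ 4 (mod 13).
Step 5: correct position 5: c_5 = r_5 − e = 3 − 4 ≡ 12 (mod 13). Hence c = [3, 8, 4, 6, 12].
  Check: interpolating c through the α_i gives m(x) = 1 + 2·x (degree < 2) with m(α_i) = c_i for every i, so c is indeed a codeword.


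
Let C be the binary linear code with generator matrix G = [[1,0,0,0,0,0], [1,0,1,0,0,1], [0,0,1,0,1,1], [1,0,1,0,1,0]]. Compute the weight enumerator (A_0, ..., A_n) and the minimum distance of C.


Weight distribution: A_0 = 1, A_1 = 4, A_2 = 6, A_3 = 4, A_4 = 1. Minimum distance d = 1.

Enumerate all 2^4 = 16 messages m ∈ F_2^4.
For each, compute codeword c = mG in F_2^6, then tally its weight.
  m = 0000 → c = 000000, weight = 0.
  m = 1000 → c = 100000, weight = 1.
  m = 0100 → c = 101001, weight = 3.
  m = 1100 → c = 001001, weight = 2.
  m = 0010 → c = 001011, weight = 3.
  m = 1010 → c = 101011, weight = 4.
  m = 0110 → c = 100010, weight = 2.
  m = 1110 → c = 000010, weight = 1.
  m = 0001 → c = 101010, weight = 3.
  m = 1001 → c = 001010, weight = 2.
  m = 0101 → c = 000011, weight = 2.
  m = 1101 → c = 100011, weight = 3.
  m = 0011 → c = 100001, weight = 2.
  m = 1011 → c = 000001, weight = 1.
  m = 0111 → c = 001000, weight = 1.
  m = 1111 → c = 101000, weight = 2.
Tally weights:
  weight 0: 1 codewords.
  weight 1: 4 codewords.
  weight 2: 6 codewords.
  weight 3: 4 codewords.
  weight 4: 1 codewords.
Minimum distance d = smallest w > 0 with A_w > 0 = 1.
Sanity: Σ A_w = 16 = 2^4 = 16 ✓.


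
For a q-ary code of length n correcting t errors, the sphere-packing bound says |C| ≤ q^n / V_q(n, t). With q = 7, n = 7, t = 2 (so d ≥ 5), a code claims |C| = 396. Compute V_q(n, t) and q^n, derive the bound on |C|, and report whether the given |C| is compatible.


V_q(n, t) = 799, q^n = 823543, Hamming bound = 1030, |C| = 396 ≤ bound (satisfied).

Step 1: Compute V_q(n, t) = Σ_{j=0}^2 C(n, j) (q−1)^j.
  j = 0: C(7,0)·(6)^0 = 1·1 = 1.
  j = 1: C(7,1)·(6)^1 = 7·6 = 42.
  j = 2: C(7,2)·(6)^2 = 21·36 = 756.
  V_q(n, t) = 1 + 42 + 756 = 799.
Step 2: q^n = 7^7 = 823543.
Step 3: Hamming bound ⌊q^n / V_q(n,t)⌋ = ⌊823543/799⌋ = 1030.
Step 4: Compare |C| = 396 to 1030: satisfied.
The claimed |C| lies below the Hamming bound.


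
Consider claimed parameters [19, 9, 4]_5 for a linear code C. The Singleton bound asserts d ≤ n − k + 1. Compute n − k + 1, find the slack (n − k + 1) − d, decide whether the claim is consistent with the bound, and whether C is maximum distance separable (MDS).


Singleton RHS = n − k + 1 = 11, slack = 7, bound satisfied, not MDS.

Singleton bound: d ≤ n − k + 1.
Here n = 19, k = 9, so n − k + 1 = 11.
Given d = 4, check d ≤ 11: YES.
Slack = (n − k + 1) − d = 7.
The code is NOT MDS (slack = 7 > 0).
Description: the claimed parameters are [19, 9, 4]_5; such a code would be non-MDS.


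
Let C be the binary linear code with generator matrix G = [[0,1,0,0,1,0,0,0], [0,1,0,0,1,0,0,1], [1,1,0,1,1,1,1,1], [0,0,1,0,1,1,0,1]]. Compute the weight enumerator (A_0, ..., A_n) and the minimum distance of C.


Weight distribution: A_0 = 1, A_1 = 1, A_2 = 1, A_3 = 3, A_4 = 3, A_5 = 3, A_6 = 3, A_7 = 1. Minimum distance d = 1.

Enumerate all 2^4 = 16 messages m ∈ F_2^4.
For each, compute codeword c = mG in F_2^8, then tally its weight.
  m = 0000 → c = 00000000, weight = 0.
  m = 1000 → c = 01001000, weight = 2.
  m = 0100 → c = 01001001, weight = 3.
  m = 1100 → c = 00000001, weight = 1.
  m = 0010 → c = 11011111, weight = 7.
  m = 1010 → c = 10010111, weight = 5.
  m = 0110 → c = 10010110, weight = 4.
  m = 1110 → c = 11011110, weight = 6.
  m = 0001 → c = 00101101, weight = 4.
  m = 1001 → c = 01100101, weight = 4.
  m = 0101 → c = 01100100, weight = 3.
  m = 1101 → c = 00101100, weight = 3.
  m = 0011 → c = 11110010, weight = 5.
  m = 1011 → c = 10111010, weight = 5.
  m = 0111 → c = 10111011, weight = 6.
  m = 1111 → c = 11110011, weight = 6.
Tally weights:
  weight 0: 1 codewords.
  weight 1: 1 codewords.
  weight 2: 1 codewords.
  weight 3: 3 codewords.
  weight 4: 3 codewords.
  weight 5: 3 codewords.
  weight 6: 3 codewords.
  weight 7: 1 codewords.
Minimum distance d = smallest w > 0 with A_w > 0 = 1.
Sanity: Σ A_w = 16 = 2^4 = 16 ✓.


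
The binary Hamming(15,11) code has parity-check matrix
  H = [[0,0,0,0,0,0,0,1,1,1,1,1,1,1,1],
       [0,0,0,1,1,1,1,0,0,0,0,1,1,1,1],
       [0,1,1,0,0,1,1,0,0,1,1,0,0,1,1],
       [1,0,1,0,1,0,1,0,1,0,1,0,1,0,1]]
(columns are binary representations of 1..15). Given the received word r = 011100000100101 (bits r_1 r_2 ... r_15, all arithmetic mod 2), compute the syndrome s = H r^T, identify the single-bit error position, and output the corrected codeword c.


s = (1, 1, 0, 1)^T, error position = 13, corrected codeword c = 011100000100001

Compute s = H r^T mod 2 one row at a time:
  s_1 = 0 + 0 + 1 + 0 + 0 + 1 + 0 + 1 = 3 ≡ 1 (mod 2).
  s_2 = 1 + 0 + 0 + 0 + 0 + 1 + 0 + 1 = 3 ≡ 1 (mod 2).
  s_3 = 1 + 1 + 0 + 0 + 1 + 0 + 0 + 1 = 4 ≡ 0 (mod 2).
  s_4 = 0 + 1 + 0 + 0 + 0 + 0 + 1 + 1 = 3 ≡ 1 (mod 2).
s = (1, 1, 0, 1)^T — this equals column 13 of H (binary 1101), so error is at position 13.
Correct: flip bit 13 of r = 011100000100101 to get c = 011100000100001.


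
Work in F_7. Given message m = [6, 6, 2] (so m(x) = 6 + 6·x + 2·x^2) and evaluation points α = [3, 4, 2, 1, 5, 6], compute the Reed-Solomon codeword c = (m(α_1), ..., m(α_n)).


c = [0, 6, 5, 0, 2, 2]

Message polynomial: m(x) = 6 + 6·x + 2·x^2 (mod 7).
For each evaluation point α_i, compute m(α_i) mod 7:
  α_1 = 3: Horner steps 2 → 5 → 0, so m(3) = 0.
  α_2 = 4: Horner steps 2 → 0 → 6, so m(4) = 6.
  α_3 = 2: Horner steps 2 → 3 → 5, so m(2) = 5.
  α_4 = 1: Horner steps 2 → 1 → 0, so m(1) = 0.
  α_5 = 5: Horner steps 2 → 2 → 2, so m(5) = 2.
  α_6 = 6: Horner steps 2 → 4 → 2, so m(6) = 2.
Codeword c = [0, 6, 5, 0, 2, 2] ∈ F_7^6.


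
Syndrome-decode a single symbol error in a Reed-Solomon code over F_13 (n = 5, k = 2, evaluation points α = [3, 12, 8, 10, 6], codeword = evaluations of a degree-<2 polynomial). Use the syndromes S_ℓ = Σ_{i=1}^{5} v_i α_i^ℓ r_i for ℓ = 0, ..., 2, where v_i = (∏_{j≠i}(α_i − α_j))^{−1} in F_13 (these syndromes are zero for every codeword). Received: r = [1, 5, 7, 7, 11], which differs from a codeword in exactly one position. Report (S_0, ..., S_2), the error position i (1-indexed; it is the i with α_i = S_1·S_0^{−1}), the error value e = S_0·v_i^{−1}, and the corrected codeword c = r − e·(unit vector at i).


S = (12, 5, 1), error at position 3, error magnitude e = 11, c = [1, 5, 9, 7, 11].

Step 1: column multipliers v_i = (∏_{j≠i}(α_i − α_j))^{−1} mod 13.
  i = 1 (α = 3): (3−12)(3−8)(3−10)(3−6) = (−9)·(−5)·(−7)·(−3) = 945 ≡ 9, so v_1 = 9^{−1} = 3 (mod 13).
  i = 2 (α = 12): (12−3)(12−8)(12−10)(12−6) = 9·4·2·6 = 432 ≡ 3, so v_2 = 3^{−1} = 9 (mod 13).
  i = 3 (α = 8): (8−3)(8−12)(8−10)(8−6) = 5·(−4)·(−2)·2 = 80 ≡ 2, so v_3 = 2^{−1} = 7 (mod 13).
  i = 4 (α = 10): (10−3)(10−12)(10−8)(10−6) = 7·(−2)·2·4 = −112 ≡ 5, so v_4 = 5^{−1} = 8 (mod 13).
  i = 5 (α = 6): (6−3)(6−12)(6−8)(6−10) = 3·(−6)·(−2)·(−4) = −144 ≡ 12, so v_5 = 12^{−1} = 12 (mod 13).
  v = [3, 9, 7, 8, 12].
Step 2: syndromes of r = [1, 5, 7, 7, 11] (all sums mod 13).
  S_0 = Σ v_i r_i = 3·1 + 9·5 + 7·7 + 8·7 + 12·11 = 285 ≡ 12.
  S_1 = Σ v_i α_i r_i = 3·3·1 + 9·12·5 + 7·8·7 + 8·10·7 + 12·6·11 = 2293 ≡ 5.
  α_i^2 mod 13 = [9, 1, 12, 9, 10].
  S_2 = Σ v_i α_i^2 r_i = 3·9·1 + 9·1·5 + 7·12·7 + 8·9·7 + 12·10·11 = 2484 ≡ 1.
  S = (12, 5, 1) ≠ 0, so r is not a codeword (an error is present).
Step 3: locate the error. For a single error e at position i, S_ℓ = v_i·e·α_i^ℓ, so α_err = S_1/S_0.
  S_0^{−1} = 12^{−1} = 12 (mod 13), so α_err = 5·12 = 60 ≡ 8 = α_3. Error position i = 3.
  Consistency check: S_2/S_1 = 1·8 = 8 ≡ 8 = α_err ✓ (single-error assumption holds).
Step 4: error magnitude e = S_0/v_3 = S_0·∏_{j≠3}(α_3 − α_j) = 12·2 = 24 ≡ 11 (mod 13).
Step 5: correct position 3: c_3 = r_3 − e = 7 − 11 ≡ 9 (mod 13). Hence c = [1, 5, 9, 7, 11].
  Check: interpolating c through the α_i gives m(x) = 4 + 12·x (degree < 2) with m(α_i) = c_i for every i, so c is indeed a codeword.


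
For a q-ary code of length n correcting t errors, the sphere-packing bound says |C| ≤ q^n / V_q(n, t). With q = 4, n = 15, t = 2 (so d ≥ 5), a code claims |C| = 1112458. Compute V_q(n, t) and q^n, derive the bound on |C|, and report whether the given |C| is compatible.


V_q(n, t) = 991, q^n = 1073741824, Hamming bound = 1083493, |C| = 1112458 > bound (violated).

Step 1: Compute V_q(n, t) = Σ_{j=0}^2 C(n, j) (q−1)^j.
  j = 0: C(15,0)·(3)^0 = 1·1 = 1.
  j = 1: C(15,1)·(3)^1 = 15·3 = 45.
  j = 2: C(15,2)·(3)^2 = 105·9 = 945.
  V_q(n, t) = 1 + 45 + 945 = 991.
Step 2: q^n = 4^15 = 1073741824.
Step 3: Hamming bound ⌊q^n / V_q(n,t)⌋ = ⌊1073741824/991⌋ = 1083493.
Step 4: Compare |C| = 1112458 to 1083493: violated.
The claimed |C| lies above the Hamming bound, so no 4-ary code of length 15 with d ≥ 5 can have 1112458 codewords.


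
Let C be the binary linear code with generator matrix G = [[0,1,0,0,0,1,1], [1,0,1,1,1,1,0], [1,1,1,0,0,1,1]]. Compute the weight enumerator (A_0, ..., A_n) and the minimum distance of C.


Weight distribution: A_0 = 1, A_2 = 1, A_3 = 2, A_4 = 1, A_5 = 2, A_6 = 1. Minimum distance d = 2.

Enumerate all 2^3 = 8 messages m ∈ F_2^3.
For each, compute codeword c = mG in F_2^7, then tally its weight.
  m = 000 → c = 0000000, weight = 0.
  m = 100 → c = 0100011, weight = 3.
  m = 010 → c = 1011110, weight = 5.
  m = 110 → c = 1111101, weight = 6.
  m = 001 → c = 1110011, weight = 5.
  m = 101 → c = 1010000, weight = 2.
  m = 011 → c = 0101101, weight = 4.
  m = 111 → c = 0001110, weight = 3.
Tally weights:
  weight 0: 1 codewords.
  weight 2: 1 codewords.
  weight 3: 2 codewords.
  weight 4: 1 codewords.
  weight 5: 2 codewords.
  weight 6: 1 codewords.
Minimum distance d = smallest w > 0 with A_w > 0 = 2.
Sanity: Σ A_w = 8 = 2^3 = 8 ✓.


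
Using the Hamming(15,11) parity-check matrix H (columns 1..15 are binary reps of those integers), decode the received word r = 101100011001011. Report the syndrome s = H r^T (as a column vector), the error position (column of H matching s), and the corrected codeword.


s = (1, 0, 1, 0)^T, error position = 10, corrected codeword c = 101100011101011

Compute s = H r^T mod 2 one row at a time:
  s_1 = 1 + 1 + 0 + 0 + 1 + 0 + 1 + 1 = 5 ≡ 1 (mod 2).
  s_2 = 1 + 0 + 0 + 0 + 1 + 0 + 1 + 1 = 4 ≡ 0 (mod 2).
  s_3 = 0 + 1 + 0 + 0 + 0 + 0 + 1 + 1 = 3 ≡ 1 (mod 2).
  s_4 = 1 + 1 + 0 + 0 + 1 + 0 + 0 + 1 = 4 ≡ 0 (mod 2).
s = (1, 0, 1, 0)^T — this equals column 10 of H (binary 1010), so error is at position 10.
Correct: flip bit 10 of r = 101100011001011 to get c = 101100011101011.


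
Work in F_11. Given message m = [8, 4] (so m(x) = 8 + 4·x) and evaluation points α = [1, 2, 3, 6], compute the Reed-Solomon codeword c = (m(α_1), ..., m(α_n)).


c = [1, 5, 9, 10]

Message polynomial: m(x) = 8 + 4·x (mod 11).
For each evaluation point α_i, compute m(α_i) mod 11:
  α_1 = 1: Horner steps 4 → 1, so m(1) = 1.
  α_2 = 2: Horner steps 4 → 5, so m(2) = 5.
  α_3 = 3: Horner steps 4 → 9, so m(3) = 9.
  α_4 = 6: Horner steps 4 → 10, so m(6) = 10.
Codeword c = [1, 5, 9, 10] ∈ F_11^4.


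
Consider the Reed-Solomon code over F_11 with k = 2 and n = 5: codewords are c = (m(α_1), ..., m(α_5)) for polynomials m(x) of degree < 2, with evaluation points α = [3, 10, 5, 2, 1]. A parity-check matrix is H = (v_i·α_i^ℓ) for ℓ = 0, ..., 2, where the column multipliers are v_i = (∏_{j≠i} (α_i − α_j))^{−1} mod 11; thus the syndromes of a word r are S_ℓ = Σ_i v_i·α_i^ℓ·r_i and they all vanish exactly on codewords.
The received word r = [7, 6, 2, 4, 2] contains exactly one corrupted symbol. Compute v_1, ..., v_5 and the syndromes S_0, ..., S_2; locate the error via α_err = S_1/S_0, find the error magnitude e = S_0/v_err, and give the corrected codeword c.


S = (2, 2, 2), error at position 5, error magnitude e = 1, c = [7, 6, 2, 4, 1].

Step 1: column multipliers v_i = (∏_{j≠i}(α_i − α_j))^{−1} mod 11.
  i = 1 (α = 3): (3−10)(3−5)(3−2)(3−1) = (−7)·(−2)·1·2 = 28 ≡ 6, so v_1 = 6^{−1} = 2 (mod 11).
  i = 2 (α = 10): (10−3)(10−5)(10−2)(10−1) = 7·5·8·9 = 2520 ≡ 1, so v_2 = 1^{−1} = 1 (mod 11).
  i = 3 (α = 5): (5−3)(5−10)(5−2)(5−1) = 2·(−5)·3·4 = −120 ≡ 1, so v_3 = 1^{−1} = 1 (mod 11).
  i = 4 (α = 2): (2−3)(2−10)(2−5)(2−1) = (−1)·(−8)·(−3)·1 = −24 ≡ 9, so v_4 = 9^{−1} = 5 (mod 11).
  i = 5 (α = 1): (1−3)(1−10)(1−5)(1−2) = (−2)·(−9)·(−4)·(−1) = 72 ≡ 6, so v_5 = 6^{−1} = 2 (mod 11).
  v = [2, 1, 1, 5, 2].
Step 2: syndromes of r = [7, 6, 2, 4, 2] (all sums mod 11).
  S_0 = Σ v_i r_i = 2·7 + 1·6 + 1·2 + 5·4 + 2·2 = 46 ≡ 2.
  S_1 = Σ v_i α_i r_i = 2·3·7 + 1·10·6 + 1·5·2 + 5·2·4 + 2·1·2 = 156 ≡ 2.
  α_i^2 mod 11 = [9, 1, 3, 4, 1].
  S_2 = Σ v_i α_i^2 r_i = 2·9·7 + 1·1·6 + 1·3·2 + 5·4·4 + 2·1·2 = 222 ≡ 2.
  S = (2, 2, 2) ≠ 0, so r is not a codeword (an error is present).
Step 3: locate the error. For a single error e at position i, S_ℓ = v_i·e·α_i^ℓ, so α_err = S_1/S_0.
  S_0^{−1} = 2^{−1} = 6 (mod 11), so α_err = 2·6 = 12 ≡ 1 = α_5. Error position i = 5.
  Consistency check: S_2/S_1 = 2·6 = 12 ≡ 1 = α_err ✓ (single-error assumption holds).
Step 4: error magnitude e = S_0/v_5 = S_0·∏_{j≠5}(α_5 − α_j) = 2·6 = 12 ≡ 1 (mod 11).
Step 5: correct position 5: c_5 = r_5 − e = 2 − 1 ≡ 1 (mod 11). Hence c = [7, 6, 2, 4, 1].
  Check: interpolating c through the α_i gives m(x) = 9 + 3·x (degree < 2) with m(α_i) = c_i for every i, so c is indeed a codeword.


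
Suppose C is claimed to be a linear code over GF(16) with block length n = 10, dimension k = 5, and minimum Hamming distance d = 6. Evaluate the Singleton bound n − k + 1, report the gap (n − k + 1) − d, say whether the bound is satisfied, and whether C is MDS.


Singleton RHS = n − k + 1 = 6, slack = 0, bound satisfied, MDS.

Singleton bound: d ≤ n − k + 1.
Here n = 10, k = 5, so n − k + 1 = 6.
Given d = 6, check d ≤ 6: YES.
Slack = (n − k + 1) − d = 0.
The code is MDS (slack = 0).
Description: the claimed parameters are [10, 5, 6]_16; such a code would be MDS (meets Singleton bound).


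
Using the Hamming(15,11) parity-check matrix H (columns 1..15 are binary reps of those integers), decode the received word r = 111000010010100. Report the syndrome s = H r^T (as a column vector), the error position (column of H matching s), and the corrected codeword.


s = (1, 1, 1, 0)^T, error position = 14, corrected codeword c = 111000010010110

Compute s = H r^T mod 2 one row at a time:
  s_1 = 1 + 0 + 0 + 1 + 0 + 1 + 0 + 0 = 3 ≡ 1 (mod 2).
  s_2 = 0 + 0 + 0 + 0 + 0 + 1 + 0 + 0 = 1 ≡ 1 (mod 2).
  s_3 = 1 + 1 + 0 + 0 + 0 + 1 + 0 + 0 = 3 ≡ 1 (mod 2).
  s_4 = 1 + 1 + 0 + 0 + 0 + 1 + 1 + 0 = 4 ≡ 0 (mod 2).
s = (1, 1, 1, 0)^T — this equals column 14 of H (binary 1110), so error is at position 14.
Correct: flip bit 14 of r = 111000010010100 to get c = 111000010010110.
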